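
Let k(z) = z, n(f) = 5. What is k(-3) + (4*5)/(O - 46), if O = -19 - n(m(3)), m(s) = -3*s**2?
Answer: -23/7 ≈ -3.2857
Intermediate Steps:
O = -24 (O = -19 - 1*5 = -19 - 5 = -24)
k(-3) + (4*5)/(O - 46) = -3 + (4*5)/(-24 - 46) = -3 + 20/(-70) = -3 + 20*(-1/70) = -3 - 2/7 = -23/7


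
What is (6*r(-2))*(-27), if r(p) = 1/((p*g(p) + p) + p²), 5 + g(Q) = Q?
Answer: -81/8 ≈ -10.125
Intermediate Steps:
g(Q) = -5 + Q
r(p) = 1/(p + p² + p*(-5 + p)) (r(p) = 1/((p*(-5 + p) + p) + p²) = 1/((p + p*(-5 + p)) + p²) = 1/(p + p² + p*(-5 + p)))
(6*r(-2))*(-27) = (6*((½)/(-2*(-2 - 2))))*(-27) = (6*((½)*(-½)/(-4)))*(-27) = (6*((½)*(-½)*(-¼)))*(-27) = (6*(1/16))*(-27) = (3/8)*(-27) = -81/8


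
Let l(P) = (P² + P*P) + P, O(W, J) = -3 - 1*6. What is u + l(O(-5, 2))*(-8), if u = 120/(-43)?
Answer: -52752/43 ≈ -1226.8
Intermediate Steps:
u = -120/43 (u = 120*(-1/43) = -120/43 ≈ -2.7907)
O(W, J) = -9 (O(W, J) = -3 - 6 = -9)
l(P) = P + 2*P² (l(P) = (P² + P²) + P = 2*P² + P = P + 2*P²)
u + l(O(-5, 2))*(-8) = -120/43 - 9*(1 + 2*(-9))*(-8) = -120/43 - 9*(1 - 18)*(-8) = -120/43 - 9*(-17)*(-8) = -120/43 + 153*(-8) = -120/43 - 1224 = -52752/43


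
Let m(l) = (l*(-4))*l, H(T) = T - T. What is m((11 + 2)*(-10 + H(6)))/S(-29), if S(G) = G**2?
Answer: -67600/841 ≈ -80.380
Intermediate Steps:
H(T) = 0
m(l) = -4*l**2 (m(l) = (-4*l)*l = -4*l**2)
m((11 + 2)*(-10 + H(6)))/S(-29) = (-4*(-10 + 0)**2*(11 + 2)**2)/((-29)**2) = -4*(13*(-10))**2/841 = -4*(-130)**2*(1/841) = -4*16900*(1/841) = -67600*1/841 = -67600/841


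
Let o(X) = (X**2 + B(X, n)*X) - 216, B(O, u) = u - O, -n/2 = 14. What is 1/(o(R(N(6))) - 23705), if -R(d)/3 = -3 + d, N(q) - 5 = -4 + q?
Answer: -1/23585 ≈ -4.2400e-5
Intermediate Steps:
n = -28 (n = -2*14 = -28)
N(q) = 1 + q (N(q) = 5 + (-4 + q) = 1 + q)
R(d) = 9 - 3*d (R(d) = -3*(-3 + d) = 9 - 3*d)
o(X) = -216 + X**2 + X*(-28 - X) (o(X) = (X**2 + (-28 - X)*X) - 216 = (X**2 + X*(-28 - X)) - 216 = -216 + X**2 + X*(-28 - X))
1/(o(R(N(6))) - 23705) = 1/((-216 - 28*(9 - 3*(1 + 6))) - 23705) = 1/((-216 - 28*(9 - 3*7)) - 23705) = 1/((-216 - 28*(9 - 21)) - 23705) = 1/((-216 - 28*(-12)) - 23705) = 1/((-216 + 336) - 23705) = 1/(120 - 23705) = 1/(-23585) = -1/23585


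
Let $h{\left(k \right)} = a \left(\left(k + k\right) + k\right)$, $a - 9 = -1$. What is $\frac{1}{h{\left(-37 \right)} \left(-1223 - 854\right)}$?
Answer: $\frac{1}{1844376} \approx 5.4219 \cdot 10^{-7}$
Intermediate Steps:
$a = 8$ ($a = 9 - 1 = 8$)
$h{\left(k \right)} = 24 k$ ($h{\left(k \right)} = 8 \left(\left(k + k\right) + k\right) = 8 \left(2 k + k\right) = 8 \cdot 3 k = 24 k$)
$\frac{1}{h{\left(-37 \right)} \left(-1223 - 854\right)} = \frac{1}{24 \left(-37\right) \left(-1223 - 854\right)} = \frac{1}{\left(-888\right) \left(-2077\right)} = \frac{1}{1844376}$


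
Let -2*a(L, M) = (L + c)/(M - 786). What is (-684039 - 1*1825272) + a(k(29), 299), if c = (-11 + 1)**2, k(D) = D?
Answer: -2444068785/974 ≈ -2.5093e+6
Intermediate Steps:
c = 100 (c = (-10)**2 = 100)
a(L, M) = -(100 + L)/(2*(-786 + M)) (a(L, M) = -(L + 100)/(2*(M - 786)) = -(100 + L)/(2*(-786 + M)))
(-684039 - 1*1825272) + a(k(29), 299) = (-684039 - 1*1825272) + (-100 - 1*29)/(2*(-786 + 299)) = (-684039 - 1825272) + (1/2)*(-100 - 29)/(-487) = -2509311 + (1/2)*(-1/487)*(-129) = -2509311 + 129/974 = -2444068785/974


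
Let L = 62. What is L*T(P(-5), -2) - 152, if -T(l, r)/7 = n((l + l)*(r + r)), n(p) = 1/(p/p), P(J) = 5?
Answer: -586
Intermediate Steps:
n(p) = 1 (n(p) = 1/1 = 1)
T(l, r) = -7 (T(l, r) = -7*1 = -7)
L*T(P(-5), -2) - 152 = 62*(-7) - 152 = -434 - 152 = -586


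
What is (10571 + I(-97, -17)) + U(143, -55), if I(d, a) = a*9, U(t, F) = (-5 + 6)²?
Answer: 10419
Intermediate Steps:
U(t, F) = 1 (U(t, F) = 1² = 1)
I(d, a) = 9*a
(10571 + I(-97, -17)) + U(143, -55) = (10571 + 9*(-17)) + 1 = (10571 - 153) + 1 = 10418 + 1 = 10419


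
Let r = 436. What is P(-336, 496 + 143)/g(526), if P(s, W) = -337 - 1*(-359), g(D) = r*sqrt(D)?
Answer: 11*sqrt(526)/114668 ≈ 0.0022001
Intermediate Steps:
g(D) = 436*sqrt(D)
P(s, W) = 22 (P(s, W) = -337 + 359 = 22)
P(-336, 496 + 143)/g(526) = 22/((436*sqrt(526))) = 22*(sqrt(526)/229336) = 11*sqrt(526)/114668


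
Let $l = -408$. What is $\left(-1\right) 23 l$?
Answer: $9384$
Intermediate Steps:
$\left(-1\right) 23 l = \left(-1\right) 23 \left(-408\right) = \left(-23\right) \left(-408\right) = 9384$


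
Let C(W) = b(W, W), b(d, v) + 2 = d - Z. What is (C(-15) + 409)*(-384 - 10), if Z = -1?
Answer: -154842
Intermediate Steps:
b(d, v) = -1 + d (b(d, v) = -2 + (d - 1*(-1)) = -2 + (d + 1) = -2 + (1 + d) = -1 + d)
C(W) = -1 + W
(C(-15) + 409)*(-384 - 10) = ((-1 - 15) + 409)*(-384 - 10) = (-16 + 409)*(-394) = 393*(-394) = -154842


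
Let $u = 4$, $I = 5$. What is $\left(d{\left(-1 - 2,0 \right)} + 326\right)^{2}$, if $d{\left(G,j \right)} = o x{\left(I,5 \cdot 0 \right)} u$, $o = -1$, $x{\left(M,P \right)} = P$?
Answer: $106276$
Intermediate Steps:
$d{\left(G,j \right)} = 0$ ($d{\left(G,j \right)} = - 5 \cdot 0 \cdot 4 = \left(-1\right) 0 \cdot 4 = 0 \cdot 4 = 0$)
$\left(d{\left(-1 - 2,0 \right)} + 326\right)^{2} = \left(0 + 326\right)^{2} = 326^{2} = 106276$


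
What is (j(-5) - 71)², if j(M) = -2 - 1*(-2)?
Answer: 5041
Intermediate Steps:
j(M) = 0 (j(M) = -2 + 2 = 0)
(j(-5) - 71)² = (0 - 71)² = (-71)² = 5041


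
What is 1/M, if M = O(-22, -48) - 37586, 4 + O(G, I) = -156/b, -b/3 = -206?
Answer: -103/3871796 ≈ -2.6603e-5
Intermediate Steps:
b = 618 (b = -3*(-206) = 618)
O(G, I) = -438/103 (O(G, I) = -4 - 156/618 = -4 - 156*1/618 = -4 - 26/103 = -438/103)
M = -3871796/103 (M = -438/103 - 37586 = -3871796/103 ≈ -37590.)
1/M = 1/(-3871796/103) = -103/3871796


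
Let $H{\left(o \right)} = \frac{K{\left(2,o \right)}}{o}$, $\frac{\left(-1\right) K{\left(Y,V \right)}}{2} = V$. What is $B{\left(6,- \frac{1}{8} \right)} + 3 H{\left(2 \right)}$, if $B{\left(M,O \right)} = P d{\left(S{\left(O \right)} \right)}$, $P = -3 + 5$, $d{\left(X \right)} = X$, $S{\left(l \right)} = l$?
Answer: $- \frac{25}{4} \approx -6.25$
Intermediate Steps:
$K{\left(Y,V \right)} = - 2 V$
$H{\left(o \right)} = -2$ ($H{\left(o \right)} = \frac{\left(-2\right) o}{o} = -2$)
$P = 2$
$B{\left(M,O \right)} = 2 O$
$B{\left(6,- \frac{1}{8} \right)} + 3 H{\left(2 \right)} = 2 \left(- \frac{1}{8}\right) + 3 \left(-2\right) = 2 \left(\left(-1\right) \frac{1}{8}\right) - 6 = 2 \left(- \frac{1}{8}\right) - 6 = - \frac{1}{4} - 6 = - \frac{25}{4}$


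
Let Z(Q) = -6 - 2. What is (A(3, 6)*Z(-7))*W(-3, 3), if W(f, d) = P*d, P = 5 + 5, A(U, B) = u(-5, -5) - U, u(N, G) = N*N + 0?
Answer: -5280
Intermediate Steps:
u(N, G) = N**2 (u(N, G) = N**2 + 0 = N**2)
A(U, B) = 25 - U (A(U, B) = (-5)**2 - U = 25 - U)
P = 10
W(f, d) = 10*d
Z(Q) = -8
(A(3, 6)*Z(-7))*W(-3, 3) = ((25 - 1*3)*(-8))*(10*3) = ((25 - 3)*(-8))*30 = (22*(-8))*30 = -176*30 = -5280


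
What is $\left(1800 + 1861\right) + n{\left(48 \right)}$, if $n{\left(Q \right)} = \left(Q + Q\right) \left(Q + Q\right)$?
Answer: $12877$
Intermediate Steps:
$n{\left(Q \right)} = 4 Q^{2}$ ($n{\left(Q \right)} = 2 Q 2 Q = 4 Q^{2}$)
$\left(1800 + 1861\right) + n{\left(48 \right)} = \left(1800 + 1861\right) + 4 \cdot 48^{2} = 3661 + 4 \cdot 2304 = 3661 + 9216 = 12877$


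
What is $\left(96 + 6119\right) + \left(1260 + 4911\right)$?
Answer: $12386$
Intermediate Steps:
$\left(96 + 6119\right) + \left(1260 + 4911\right) = 6215 + 6171 = 12386$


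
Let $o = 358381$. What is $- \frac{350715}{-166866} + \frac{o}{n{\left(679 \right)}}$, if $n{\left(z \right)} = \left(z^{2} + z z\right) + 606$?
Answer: $\frac{63900354311}{25660875968} \approx 2.4902$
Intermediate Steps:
$n{\left(z \right)} = 606 + 2 z^{2}$ ($n{\left(z \right)} = \left(z^{2} + z^{2}\right) + 606 = 2 z^{2} + 606 = 606 + 2 z^{2}$)
$- \frac{350715}{-166866} + \frac{o}{n{\left(679 \right)}} = - \frac{350715}{-166866} + \frac{358381}{606 + 2 \cdot 679^{2}} = \left(-350715\right) \left(- \frac{1}{166866}\right) + \frac{358381}{606 + 2 \cdot 461041} = \frac{116905}{55622} + \frac{358381}{606 + 922082} = \frac{116905}{55622} + \frac{358381}{922688} = \frac{63900354311}{25660875968}$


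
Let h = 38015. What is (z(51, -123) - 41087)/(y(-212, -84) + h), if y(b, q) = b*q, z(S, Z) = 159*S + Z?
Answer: -33101/55823 ≈ -0.59296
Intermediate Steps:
z(S, Z) = Z + 159*S
(z(51, -123) - 41087)/(y(-212, -84) + h) = ((-123 + 159*51) - 41087)/(-212*(-84) + 38015) = ((-123 + 8109) - 41087)/(17808 + 38015) = (7986 - 41087)/55823 = -33101*1/55823 = -33101/55823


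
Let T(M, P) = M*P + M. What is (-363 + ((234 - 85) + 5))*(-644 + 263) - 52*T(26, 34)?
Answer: 32309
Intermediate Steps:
T(M, P) = M + M*P
(-363 + ((234 - 85) + 5))*(-644 + 263) - 52*T(26, 34) = (-363 + ((234 - 85) + 5))*(-644 + 263) - 1352*(1 + 34) = (-363 + (149 + 5))*(-381) - 1352*35 = (-363 + 154)*(-381) - 52*910 = -209*(-381) - 47320 = 79629 - 47320 = 32309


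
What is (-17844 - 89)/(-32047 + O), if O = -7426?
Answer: 17933/39473 ≈ 0.45431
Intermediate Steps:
(-17844 - 89)/(-32047 + O) = (-17844 - 89)/(-32047 - 7426) = -17933/(-39473) = -17933*(-1/39473) = 17933/39473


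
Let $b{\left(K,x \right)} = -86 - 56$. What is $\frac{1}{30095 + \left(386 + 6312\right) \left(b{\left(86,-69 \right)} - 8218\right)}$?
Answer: $- \frac{1}{55965185} \approx -1.7868 \cdot 10^{-8}$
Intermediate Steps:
$b{\left(K,x \right)} = -142$ ($b{\left(K,x \right)} = -86 - 56 = -142$)
$\frac{1}{30095 + \left(386 + 6312\right) \left(b{\left(86,-69 \right)} - 8218\right)} = \frac{1}{30095 + \left(386 + 6312\right) \left(-142 - 8218\right)} = \frac{1}{30095 + 6698 \left(-8360\right)} = \frac{1}{30095 - 55995280} = \frac{1}{-55965185} = - \frac{1}{55965185}$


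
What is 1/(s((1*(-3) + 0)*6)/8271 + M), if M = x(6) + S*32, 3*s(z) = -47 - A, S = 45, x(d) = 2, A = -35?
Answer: 8271/11926778 ≈ 0.00069348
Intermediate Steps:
s(z) = -4 (s(z) = (-47 - 1*(-35))/3 = (-47 + 35)/3 = (⅓)*(-12) = -4)
M = 1442 (M = 2 + 45*32 = 2 + 1440 = 1442)
1/(s((1*(-3) + 0)*6)/8271 + M) = 1/(-4/8271 + 1442) = 1/(11926778/8271) = 8271/11926778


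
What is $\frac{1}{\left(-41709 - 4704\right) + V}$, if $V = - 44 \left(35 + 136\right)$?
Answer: $- \frac{1}{53937} \approx -1.854 \cdot 10^{-5}$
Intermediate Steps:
$V = -7524$ ($V = \left(-44\right) 171 = -7524$)
$\frac{1}{\left(-41709 - 4704\right) + V} = \frac{1}{\left(-41709 - 4704\right) - 7524} = \frac{1}{-46413 - 7524} = \frac{1}{-53937} = - \frac{1}{53937}$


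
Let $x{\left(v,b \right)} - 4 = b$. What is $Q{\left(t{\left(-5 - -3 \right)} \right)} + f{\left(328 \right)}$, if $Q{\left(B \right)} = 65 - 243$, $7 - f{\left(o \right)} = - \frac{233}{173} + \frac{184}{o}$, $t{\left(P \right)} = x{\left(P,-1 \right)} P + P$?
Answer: $- \frac{1207329}{7093} \approx -170.21$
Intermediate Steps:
$x{\left(v,b \right)} = 4 + b$
$t{\left(P \right)} = 4 P$ ($t{\left(P \right)} = \left(4 - 1\right) P + P = 3 P + P = 4 P$)
$f{\left(o \right)} = \frac{1444}{173} - \frac{184}{o}$ ($f{\left(o \right)} = 7 - \left(- \frac{233}{173} + \frac{184}{o}\right) = 7 + \left(\frac{233}{173} - \frac{184}{o}\right) = \frac{1444}{173} - \frac{184}{o}$)
$Q{\left(B \right)} = -178$
$Q{\left(t{\left(-5 - -3 \right)} \right)} + f{\left(328 \right)} = -178 + \left(\frac{1444}{173} - \frac{184}{328}\right) = -178 + \left(\frac{1444}{173} - \frac{23}{41}\right) = -178 + \frac{55225}{7093} = - \frac{1207329}{7093}$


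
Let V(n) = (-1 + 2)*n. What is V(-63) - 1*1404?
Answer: -1467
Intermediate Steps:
V(n) = n (V(n) = 1*n = n)
V(-63) - 1*1404 = -63 - 1*1404 = -63 - 1404 = -1467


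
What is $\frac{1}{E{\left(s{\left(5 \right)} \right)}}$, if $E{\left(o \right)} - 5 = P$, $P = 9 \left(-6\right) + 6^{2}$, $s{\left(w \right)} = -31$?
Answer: $- \frac{1}{13} \approx -0.076923$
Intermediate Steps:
$P = -18$ ($P = -54 + 36 = -18$)
$E{\left(o \right)} = -13$ ($E{\left(o \right)} = 5 - 18 = -13$)
$\frac{1}{E{\left(s{\left(5 \right)} \right)}} = \frac{1}{-13} = - \frac{1}{13}$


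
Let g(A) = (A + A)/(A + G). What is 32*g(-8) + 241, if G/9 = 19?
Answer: 38771/163 ≈ 237.86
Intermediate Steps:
G = 171 (G = 9*19 = 171)
g(A) = 2*A/(171 + A) (g(A) = (A + A)/(A + 171) = (2*A)/(171 + A) = 2*A/(171 + A))
32*g(-8) + 241 = 32*(2*(-8)/(171 - 8)) + 241 = 32*(2*(-8)/163) + 241 = 32*(2*(-8)*(1/163)) + 241 = 32*(-16/163) + 241 = -512/163 + 241 = 38771/163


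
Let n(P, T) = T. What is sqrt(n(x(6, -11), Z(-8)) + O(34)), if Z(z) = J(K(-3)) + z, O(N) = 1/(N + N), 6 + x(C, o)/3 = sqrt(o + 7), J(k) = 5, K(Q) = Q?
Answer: I*sqrt(3451)/34 ≈ 1.7278*I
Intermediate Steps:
x(C, o) = -18 + 3*sqrt(7 + o) (x(C, o) = -18 + 3*sqrt(o + 7) = -18 + 3*sqrt(7 + o))
O(N) = 1/(2*N)
Z(z) = 5 + z
sqrt(n(x(6, -11), Z(-8)) + O(34)) = sqrt((5 - 8) + (1/2)/34) = sqrt(-3 + (1/2)*(1/34)) = sqrt(-3 + 1/68) = sqrt(-203/68) = I*sqrt(3451)/34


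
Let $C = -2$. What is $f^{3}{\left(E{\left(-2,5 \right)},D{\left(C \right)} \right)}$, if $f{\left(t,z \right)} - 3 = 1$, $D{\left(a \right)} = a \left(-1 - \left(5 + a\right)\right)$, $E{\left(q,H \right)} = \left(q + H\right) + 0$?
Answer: $64$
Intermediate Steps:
$E{\left(q,H \right)} = H + q$ ($E{\left(q,H \right)} = \left(H + q\right) + 0 = H + q$)
$D{\left(a \right)} = a \left(-6 - a\right)$
$f{\left(t,z \right)} = 4$ ($f{\left(t,z \right)} = 3 + 1 = 4$)
$f^{3}{\left(E{\left(-2,5 \right)},D{\left(C \right)} \right)} = 4^{3} = 64$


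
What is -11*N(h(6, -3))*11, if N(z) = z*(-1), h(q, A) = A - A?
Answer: 0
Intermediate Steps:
h(q, A) = 0
N(z) = -z
-11*N(h(6, -3))*11 = -(-11)*0*11 = -11*0*11 = 0*11 = 0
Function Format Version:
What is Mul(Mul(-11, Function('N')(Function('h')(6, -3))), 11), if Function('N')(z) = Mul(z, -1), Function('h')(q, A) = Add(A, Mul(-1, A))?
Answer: 0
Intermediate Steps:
Function('h')(q, A) = 0
Function('N')(z) = Mul(-1, z)
Mul(Mul(-11, Function('N')(Function('h')(6, -3))), 11) = Mul(Mul(-11, Mul(-1, 0)), 11) = Mul(Mul(-11, 0), 11) = Mul(0, 11) = 0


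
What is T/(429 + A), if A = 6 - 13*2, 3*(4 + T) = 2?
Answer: -10/1227 ≈ -0.0081500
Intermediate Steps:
T = -10/3 (T = -4 + (⅓)*2 = -4 + ⅔ = -10/3 ≈ -3.3333)
A = -20 (A = 6 - 26 = -20)
T/(429 + A) = -10/3/(429 - 20) = -10/3/409 = (1/409)*(-10/3) = -10/1227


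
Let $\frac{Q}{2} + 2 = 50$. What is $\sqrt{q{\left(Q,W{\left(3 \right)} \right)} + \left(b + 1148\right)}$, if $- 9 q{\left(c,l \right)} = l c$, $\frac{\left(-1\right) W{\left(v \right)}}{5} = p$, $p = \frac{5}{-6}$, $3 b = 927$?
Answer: $\frac{\sqrt{12713}}{3} \approx 37.584$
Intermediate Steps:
$b = 309$ ($b = \frac{1}{3} \cdot 927 = 309$)
$Q = 96$ ($Q = -4 + 2 \cdot 50 = -4 + 100 = 96$)
$p = - \frac{5}{6}$ ($p = 5 \left(- \frac{1}{6}\right) = - \frac{5}{6} \approx -0.83333$)
$W{\left(v \right)} = \frac{25}{6}$ ($W{\left(v \right)} = \left(-5\right) \left(- \frac{5}{6}\right) = \frac{25}{6}$)
$q{\left(c,l \right)} = - \frac{c l}{9}$ ($q{\left(c,l \right)} = - \frac{l c}{9} = - \frac{c l}{9}$)
$\sqrt{q{\left(Q,W{\left(3 \right)} \right)} + \left(b + 1148\right)} = \sqrt{\left(- \frac{1}{9}\right) 96 \cdot \frac{25}{6} + \left(309 + 1148\right)} = \sqrt{- \frac{400}{9} + 1457} = \sqrt{\frac{12713}{9}} = \frac{\sqrt{12713}}{3}$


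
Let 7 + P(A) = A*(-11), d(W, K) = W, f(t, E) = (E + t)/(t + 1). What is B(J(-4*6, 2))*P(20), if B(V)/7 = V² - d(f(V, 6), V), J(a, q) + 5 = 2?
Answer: -33369/2 ≈ -16685.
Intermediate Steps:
f(t, E) = (E + t)/(1 + t)
J(a, q) = -3 (J(a, q) = -5 + 2 = -3)
B(V) = 7*V² - 7*(6 + V)/(1 + V) (B(V) = 7*(V² - (6 + V)/(1 + V)) = 7*V² - 7*(6 + V)/(1 + V))
P(A) = -7 - 11*A (P(A) = -7 + A*(-11) = -7 - 11*A)
B(J(-4*6, 2))*P(20) = (7*(-6 - 1*(-3) + (-3)²*(1 - 3))/(1 - 3))*(-7 - 11*20) = (7*(-6 + 3 + 9*(-2))/(-2))*(-7 - 220) = (7*(-½)*(-6 + 3 - 18))*(-227) = (7*(-½)*(-21))*(-227) = (147/2)*(-227) = -33369/2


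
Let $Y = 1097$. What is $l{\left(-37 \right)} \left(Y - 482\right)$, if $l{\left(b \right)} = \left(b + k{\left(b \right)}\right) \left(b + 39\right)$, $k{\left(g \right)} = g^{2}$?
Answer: $1638360$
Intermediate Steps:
$l{\left(b \right)} = \left(39 + b\right) \left(b + b^{2}\right)$ ($l{\left(b \right)} = \left(b + b^{2}\right) \left(b + 39\right) = \left(b + b^{2}\right) \left(39 + b\right) = \left(39 + b\right) \left(b + b^{2}\right)$)
$l{\left(-37 \right)} \left(Y - 482\right) = - 37 \left(39 + \left(-37\right)^{2} + 40 \left(-37\right)\right) \left(1097 - 482\right) = - 37 \left(39 + 1369 - 1480\right) \left(1097 - 482\right) = \left(-37\right) \left(-72\right) 615 = 2664 \cdot 615 = 1638360$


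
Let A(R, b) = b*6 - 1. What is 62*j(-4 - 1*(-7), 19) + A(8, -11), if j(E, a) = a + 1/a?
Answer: 21171/19 ≈ 1114.3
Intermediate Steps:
A(R, b) = -1 + 6*b (A(R, b) = 6*b - 1 = -1 + 6*b)
62*j(-4 - 1*(-7), 19) + A(8, -11) = 62*(19 + 1/19) + (-1 + 6*(-11)) = 62*(19 + 1/19) + (-1 - 66) = 62*(362/19) - 67 = 22444/19 - 67 = 21171/19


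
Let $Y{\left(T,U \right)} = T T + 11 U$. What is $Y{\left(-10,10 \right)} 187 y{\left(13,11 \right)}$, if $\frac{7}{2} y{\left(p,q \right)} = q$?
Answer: $123420$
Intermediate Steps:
$y{\left(p,q \right)} = \frac{2 q}{7}$
$Y{\left(T,U \right)} = T^{2} + 11 U$
$Y{\left(-10,10 \right)} 187 y{\left(13,11 \right)} = \left(\left(-10\right)^{2} + 11 \cdot 10\right) 187 \cdot \frac{2}{7} \cdot 11 = \left(100 + 110\right) 187 \cdot \frac{22}{7} = 210 \cdot 187 \cdot \frac{22}{7} = 39270 \cdot \frac{22}{7} = 123420$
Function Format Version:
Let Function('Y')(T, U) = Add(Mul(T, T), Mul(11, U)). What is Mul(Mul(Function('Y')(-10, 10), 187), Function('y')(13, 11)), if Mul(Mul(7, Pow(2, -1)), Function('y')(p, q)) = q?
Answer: 123420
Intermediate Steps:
Function('y')(p, q) = Mul(Rational(2, 7), q)
Function('Y')(T, U) = Add(Pow(T, 2), Mul(11, U))
Mul(Mul(Function('Y')(-10, 10), 187), Function('y')(13, 11)) = Mul(Mul(Add(Pow(-10, 2), Mul(11, 10)), 187), Mul(Rational(2, 7), 11)) = Mul(Mul(Add(100, 110), 187), Rational(22, 7)) = Mul(Mul(210, 187), Rational(22, 7)) = Mul(39270, Rational(22, 7)) = 123420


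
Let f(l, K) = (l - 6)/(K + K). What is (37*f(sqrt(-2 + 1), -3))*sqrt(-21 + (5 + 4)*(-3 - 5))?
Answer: sqrt(93)*(37/6 + 37*I) ≈ 59.469 + 356.81*I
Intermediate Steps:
f(l, K) = (-6 + l)/(2*K) (f(l, K) = (-6 + l)/((2*K)) = (-6 + l)*(1/(2*K)) = (-6 + l)/(2*K))
(37*f(sqrt(-2 + 1), -3))*sqrt(-21 + (5 + 4)*(-3 - 5)) = (37*((1/2)*(-6 + sqrt(-2 + 1))/(-3)))*sqrt(-21 + (5 + 4)*(-3 - 5)) = (37*((1/2)*(-1/3)*(-6 + sqrt(-1))))*sqrt(-21 + 9*(-8)) = (37*((1/2)*(-1/3)*(-6 + I)))*sqrt(-21 - 72) = (37*(1 - I/6))*sqrt(-93) = (37 - 37*I/6)*(I*sqrt(93)) = I*sqrt(93)*(37 - 37*I/6)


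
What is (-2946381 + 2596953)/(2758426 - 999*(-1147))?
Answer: -349428/3904279 ≈ -0.089499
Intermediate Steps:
(-2946381 + 2596953)/(2758426 - 999*(-1147)) = -349428/(2758426 + 1145853) = -349428/3904279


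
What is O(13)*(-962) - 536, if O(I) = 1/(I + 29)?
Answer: -11737/21 ≈ -558.90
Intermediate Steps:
O(I) = 1/(29 + I)
O(13)*(-962) - 536 = -962/(29 + 13) - 536 = -962/42 - 536 = (1/42)*(-962) - 536 = -481/21 - 536 = -11737/21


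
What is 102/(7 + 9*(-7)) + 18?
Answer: 453/28 ≈ 16.179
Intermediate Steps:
102/(7 + 9*(-7)) + 18 = 102/(7 - 63) + 18 = 102/(-56) + 18 = -1/56*102 + 18 = -51/28 + 18 = 453/28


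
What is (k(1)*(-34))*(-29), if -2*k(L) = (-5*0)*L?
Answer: 0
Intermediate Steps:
k(L) = 0 (k(L) = -(-5*0)*L/2 = -0*L = -½*0 = 0)
(k(1)*(-34))*(-29) = (0*(-34))*(-29) = 0*(-29) = 0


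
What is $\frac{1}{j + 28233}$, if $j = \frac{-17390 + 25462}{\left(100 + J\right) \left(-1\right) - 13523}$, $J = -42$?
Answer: $\frac{13581}{383424301} \approx 3.542 \cdot 10^{-5}$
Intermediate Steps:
$j = - \frac{8072}{13581}$ ($j = \frac{-17390 + 25462}{\left(100 - 42\right) \left(-1\right) - 13523} = \frac{8072}{58 \left(-1\right) - 13523} = \frac{8072}{-58 - 13523} = \frac{8072}{-13581} = 8072 \left(- \frac{1}{13581}\right) = - \frac{8072}{13581} \approx -0.59436$)
$\frac{1}{j + 28233} = \frac{1}{- \frac{8072}{13581} + 28233} = \frac{1}{\frac{383424301}{13581}} = \frac{13581}{383424301}$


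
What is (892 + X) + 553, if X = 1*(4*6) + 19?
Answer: 1488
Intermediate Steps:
X = 43 (X = 1*24 + 19 = 24 + 19 = 43)
(892 + X) + 553 = (892 + 43) + 553 = 935 + 553 = 1488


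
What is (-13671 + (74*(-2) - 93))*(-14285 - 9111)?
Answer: 325485152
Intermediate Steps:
(-13671 + (74*(-2) - 93))*(-14285 - 9111) = (-13671 + (-148 - 93))*(-23396) = (-13671 - 241)*(-23396) = -13912*(-23396) = 325485152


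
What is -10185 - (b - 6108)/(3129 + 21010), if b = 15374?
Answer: -245864981/24139 ≈ -10185.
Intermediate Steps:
-10185 - (b - 6108)/(3129 + 21010) = -10185 - (15374 - 6108)/(3129 + 21010) = -10185 - 9266/24139 = -245864981/24139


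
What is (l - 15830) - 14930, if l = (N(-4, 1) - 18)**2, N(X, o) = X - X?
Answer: -30436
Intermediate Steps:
N(X, o) = 0
l = 324 (l = (0 - 18)**2 = (-18)**2 = 324)
(l - 15830) - 14930 = (324 - 15830) - 14930 = -15506 - 14930 = -30436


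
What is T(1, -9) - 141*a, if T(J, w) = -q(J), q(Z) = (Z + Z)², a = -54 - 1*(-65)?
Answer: -1555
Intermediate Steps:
a = 11 (a = -54 + 65 = 11)
q(Z) = 4*Z² (q(Z) = (2*Z)² = 4*Z²)
T(J, w) = -4*J²
T(1, -9) - 141*a = -4*1² - 141*11 = -4*1 - 1551 = -4 - 1551 = -1555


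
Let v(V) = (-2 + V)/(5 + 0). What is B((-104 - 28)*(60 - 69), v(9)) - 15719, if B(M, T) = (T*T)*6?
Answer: -392681/25 ≈ -15707.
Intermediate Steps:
v(V) = -⅖ + V/5 (v(V) = (-2 + V)/5 = (-2 + V)*(⅕) = -⅖ + V/5)
B(M, T) = 6*T² (B(M, T) = T²*6 = 6*T²)
B((-104 - 28)*(60 - 69), v(9)) - 15719 = 6*(-⅖ + (⅕)*9)² - 15719 = 6*(-⅖ + 9/5)² - 15719 = 6*(7/5)² - 15719 = 6*(49/25) - 15719 = 294/25 - 15719 = -392681/25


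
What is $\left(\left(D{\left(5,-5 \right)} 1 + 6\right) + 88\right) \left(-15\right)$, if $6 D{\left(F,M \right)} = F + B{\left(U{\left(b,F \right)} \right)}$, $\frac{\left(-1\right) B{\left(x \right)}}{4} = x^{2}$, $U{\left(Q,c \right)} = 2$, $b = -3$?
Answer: $- \frac{2765}{2} \approx -1382.5$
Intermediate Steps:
$B{\left(x \right)} = - 4 x^{2}$
$D{\left(F,M \right)} = - \frac{8}{3} + \frac{F}{6}$ ($D{\left(F,M \right)} = \frac{F - 4 \cdot 2^{2}}{6} = \frac{F - 16}{6} = \frac{-16 + F}{6} = - \frac{8}{3} + \frac{F}{6}$)
$\left(\left(D{\left(5,-5 \right)} 1 + 6\right) + 88\right) \left(-15\right) = \left(\left(\left(- \frac{8}{3} + \frac{1}{6} \cdot 5\right) 1 + 6\right) + 88\right) \left(-15\right) = \left(\left(\left(- \frac{8}{3} + \frac{5}{6}\right) 1 + 6\right) + 88\right) \left(-15\right) = \left(\left(\left(- \frac{11}{6}\right) 1 + 6\right) + 88\right) \left(-15\right) = \left(\left(- \frac{11}{6} + 6\right) + 88\right) \left(-15\right) = \left(\frac{25}{6} + 88\right) \left(-15\right) = \frac{553}{6} \left(-15\right) = - \frac{2765}{2}$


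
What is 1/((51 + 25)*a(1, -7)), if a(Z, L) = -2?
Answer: -1/152 ≈ -0.0065789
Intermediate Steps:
1/((51 + 25)*a(1, -7)) = 1/((51 + 25)*(-2)) = 1/(76*(-2)) = 1/(-152) = -1/152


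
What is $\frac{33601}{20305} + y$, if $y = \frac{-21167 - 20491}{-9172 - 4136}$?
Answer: $\frac{215504633}{45036490} \approx 4.7851$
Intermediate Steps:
$y = \frac{6943}{2218}$ ($y = - \frac{41658}{-13308} = \left(-41658\right) \left(- \frac{1}{13308}\right) = \frac{6943}{2218} \approx 3.1303$)
$\frac{33601}{20305} + y = \frac{33601}{20305} + \frac{6943}{2218} = \frac{215504633}{45036490}$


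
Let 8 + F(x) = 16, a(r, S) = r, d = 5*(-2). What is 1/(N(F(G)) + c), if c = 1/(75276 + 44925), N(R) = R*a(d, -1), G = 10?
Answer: -120201/9616079 ≈ -0.012500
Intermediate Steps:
d = -10
F(x) = 8 (F(x) = -8 + 16 = 8)
N(R) = -10*R (N(R) = R*(-10) = -10*R)
c = 1/120201 ≈ 8.3194e-6
1/(N(F(G)) + c) = 1/(-10*8 + 1/120201) = 1/(-80 + 1/120201) = 1/(-9616079/120201) = -120201/9616079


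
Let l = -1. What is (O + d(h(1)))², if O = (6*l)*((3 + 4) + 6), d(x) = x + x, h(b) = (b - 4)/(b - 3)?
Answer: 5625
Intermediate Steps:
h(b) = (-4 + b)/(-3 + b)
d(x) = 2*x
O = -78 (O = (6*(-1))*((3 + 4) + 6) = -6*(7 + 6) = -6*13 = -78)
(O + d(h(1)))² = (-78 + 2*((-4 + 1)/(-3 + 1)))² = (-78 + 2*(-3/(-2)))² = (-78 + 2*(-½*(-3)))² = (-78 + 2*(3/2))² = (-78 + 3)² = (-75)² = 5625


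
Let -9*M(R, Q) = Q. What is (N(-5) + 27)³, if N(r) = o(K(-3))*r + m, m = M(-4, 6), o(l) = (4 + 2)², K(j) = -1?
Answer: -97972181/27 ≈ -3.6286e+6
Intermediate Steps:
M(R, Q) = -Q/9
o(l) = 36 (o(l) = 6² = 36)
m = -⅔ (m = -⅑*6 = -⅔ ≈ -0.66667)
N(r) = -⅔ + 36*r (N(r) = 36*r - ⅔ = -⅔ + 36*r)
(N(-5) + 27)³ = ((-⅔ + 36*(-5)) + 27)³ = ((-⅔ - 180) + 27)³ = (-542/3 + 27)³ = (-461/3)³ = -97972181/27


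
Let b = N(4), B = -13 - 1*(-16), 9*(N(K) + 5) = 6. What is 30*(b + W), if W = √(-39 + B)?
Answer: -130 + 180*I ≈ -130.0 + 180.0*I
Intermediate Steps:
N(K) = -13/3 (N(K) = -5 + (⅑)*6 = -5 + ⅔ = -13/3)
B = 3 (B = -13 + 16 = 3)
W = 6*I (W = √(-39 + 3) = √(-36) = 6*I ≈ 6.0*I)
b = -13/3 ≈ -4.3333
30*(b + W) = 30*(-13/3 + 6*I) = -130 + 180*I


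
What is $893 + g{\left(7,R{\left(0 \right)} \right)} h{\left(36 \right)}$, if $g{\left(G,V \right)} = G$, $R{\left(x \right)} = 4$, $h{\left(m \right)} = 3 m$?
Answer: $1649$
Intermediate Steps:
$893 + g{\left(7,R{\left(0 \right)} \right)} h{\left(36 \right)} = 893 + 7 \cdot 3 \cdot 36 = 893 + 7 \cdot 108 = 893 + 756 = 1649$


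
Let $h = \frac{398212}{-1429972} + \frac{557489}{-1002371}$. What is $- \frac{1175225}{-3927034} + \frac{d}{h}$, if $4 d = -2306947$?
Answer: $\frac{95481577445677473737641}{138179600670700960} \approx 6.91 \cdot 10^{5}$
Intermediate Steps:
$d = - \frac{2306947}{4}$ ($d = \frac{1}{4} \left(-2306947\right) = - \frac{2306947}{4} \approx -5.7674 \cdot 10^{5}$)
$h = - \frac{17593379720}{21078859759}$ ($h = 398212 \left(- \frac{1}{1429972}\right) + 557489 \left(- \frac{1}{1002371}\right) = - \frac{99553}{357493} - \frac{557489}{1002371} = - \frac{17593379720}{21078859759} \approx -0.83465$)
$- \frac{1175225}{-3927034} + \frac{d}{h} = - \frac{1175225}{-3927034} - \frac{2306947}{4 \left(- \frac{17593379720}{21078859759}\right)} = \left(-1175225\right) \left(- \frac{1}{3927034}\right) - - \frac{48627812284445773}{70373518880} = \frac{1175225}{3927034} + \frac{48627812284445773}{70373518880} = \frac{95481577445677473737641}{138179600670700960}$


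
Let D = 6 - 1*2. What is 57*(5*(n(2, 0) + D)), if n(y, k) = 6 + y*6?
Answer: 6270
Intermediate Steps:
D = 4 (D = 6 - 2 = 4)
n(y, k) = 6 + 6*y
57*(5*(n(2, 0) + D)) = 57*(5*((6 + 6*2) + 4)) = 57*(5*((6 + 12) + 4)) = 57*(5*(18 + 4)) = 57*(5*22) = 57*110 = 6270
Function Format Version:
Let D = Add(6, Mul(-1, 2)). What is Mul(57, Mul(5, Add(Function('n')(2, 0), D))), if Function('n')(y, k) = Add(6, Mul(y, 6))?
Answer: 6270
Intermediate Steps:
D = 4 (D = Add(6, -2) = 4)
Function('n')(y, k) = Add(6, Mul(6, y))
Mul(57, Mul(5, Add(Function('n')(2, 0), D))) = Mul(57, Mul(5, Add(Add(6, Mul(6, 2)), 4))) = Mul(57, Mul(5, Add(Add(6, 12), 4))) = Mul(57, Mul(5, Add(18, 4))) = Mul(57, Mul(5, 22)) = Mul(57, 110) = 6270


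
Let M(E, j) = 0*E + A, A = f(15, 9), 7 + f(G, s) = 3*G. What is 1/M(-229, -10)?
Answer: 1/38 ≈ 0.026316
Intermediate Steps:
f(G, s) = -7 + 3*G
A = 38 (A = -7 + 3*15 = -7 + 45 = 38)
M(E, j) = 38 (M(E, j) = 0*E + 38 = 0 + 38 = 38)
1/M(-229, -10) = 1/38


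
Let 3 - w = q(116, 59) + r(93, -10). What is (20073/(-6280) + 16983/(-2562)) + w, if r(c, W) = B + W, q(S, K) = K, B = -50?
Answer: -15620471/2681560 ≈ -5.8251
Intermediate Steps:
r(c, W) = -50 + W
w = 4 (w = 3 - (59 + (-50 - 10)) = 3 - (59 - 60) = 3 - 1*(-1) = 3 + 1 = 4)
(20073/(-6280) + 16983/(-2562)) + w = (20073/(-6280) + 16983/(-2562)) + 4 = (20073*(-1/6280) + 16983*(-1/2562)) + 4 = (-20073/6280 - 5661/854) + 4 = -26346711/2681560 + 4 = -15620471/2681560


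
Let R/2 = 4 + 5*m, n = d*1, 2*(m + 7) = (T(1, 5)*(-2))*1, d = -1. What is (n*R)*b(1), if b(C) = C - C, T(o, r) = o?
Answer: 0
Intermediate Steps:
b(C) = 0
m = -8 (m = -7 + ((1*(-2))*1)/2 = -7 + (-2*1)/2 = -7 + (½)*(-2) = -7 - 1 = -8)
n = -1 (n = -1*1 = -1)
R = -72 (R = 2*(4 + 5*(-8)) = 2*(4 - 40) = 2*(-36) = -72)
(n*R)*b(1) = -1*(-72)*0 = 72*0 = 0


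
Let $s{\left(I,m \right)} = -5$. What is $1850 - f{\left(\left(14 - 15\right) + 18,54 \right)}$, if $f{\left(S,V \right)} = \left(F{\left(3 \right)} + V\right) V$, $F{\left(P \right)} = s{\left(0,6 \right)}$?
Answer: $-796$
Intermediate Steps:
$F{\left(P \right)} = -5$
$f{\left(S,V \right)} = V \left(-5 + V\right)$ ($f{\left(S,V \right)} = \left(-5 + V\right) V = V \left(-5 + V\right)$)
$1850 - f{\left(\left(14 - 15\right) + 18,54 \right)} = 1850 - 54 \left(-5 + 54\right) = 1850 - 54 \cdot 49 = 1850 - 2646 = -796$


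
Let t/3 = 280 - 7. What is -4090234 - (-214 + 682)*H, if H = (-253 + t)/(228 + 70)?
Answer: -609577310/149 ≈ -4.0911e+6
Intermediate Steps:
t = 819 (t = 3*(280 - 7) = 3*273 = 819)
H = 283/149 (H = (-253 + 819)/(228 + 70) = 566/298 = 566*(1/298) = 283/149 ≈ 1.8993)
-4090234 - (-214 + 682)*H = -4090234 - (-214 + 682)*283/149 = -4090234 - 468*283/149 = -4090234 - 1*132444/149 = -4090234 - 132444/149 = -609577310/149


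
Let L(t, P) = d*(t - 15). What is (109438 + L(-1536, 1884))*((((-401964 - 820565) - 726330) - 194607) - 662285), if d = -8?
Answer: -341869536346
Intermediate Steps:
L(t, P) = 120 - 8*t (L(t, P) = -8*(t - 15) = -8*(-15 + t) = 120 - 8*t)
(109438 + L(-1536, 1884))*((((-401964 - 820565) - 726330) - 194607) - 662285) = (109438 + (120 - 8*(-1536)))*((((-401964 - 820565) - 726330) - 194607) - 662285) = (109438 + (120 + 12288))*(((-1222529 - 726330) - 194607) - 662285) = (109438 + 12408)*((-1948859 - 194607) - 662285) = 121846*(-2143466 - 662285) = 121846*(-2805751) = -341869536346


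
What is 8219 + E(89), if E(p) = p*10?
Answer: 9109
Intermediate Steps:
E(p) = 10*p
8219 + E(89) = 8219 + 10*89 = 8219 + 890 = 9109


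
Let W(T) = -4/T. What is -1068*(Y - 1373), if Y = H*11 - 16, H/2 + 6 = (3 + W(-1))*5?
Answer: 802068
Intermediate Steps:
H = 58 (H = -12 + 2*((3 - 4/(-1))*5) = -12 + 2*((3 - 4*(-1))*5) = -12 + 2*((3 + 4)*5) = -12 + 2*(7*5) = -12 + 2*35 = -12 + 70 = 58)
Y = 622 (Y = 58*11 - 16 = 638 - 16 = 622)
-1068*(Y - 1373) = -1068*(622 - 1373) = -1068*(-751) = 802068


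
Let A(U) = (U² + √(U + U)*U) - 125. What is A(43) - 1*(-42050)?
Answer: 43774 + 43*√86 ≈ 44173.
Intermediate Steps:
A(U) = -125 + U² + √2*U^(3/2) (A(U) = (U² + √(2*U)*U) - 125 = (U² + (√2*√U)*U) - 125 = (U² + √2*U^(3/2)) - 125 = -125 + U² + √2*U^(3/2))
A(43) - 1*(-42050) = (-125 + 43² + √2*43^(3/2)) - 1*(-42050) = (-125 + 1849 + √2*(43*√43)) + 42050 = (-125 + 1849 + 43*√86) + 42050 = (1724 + 43*√86) + 42050 = 43774 + 43*√86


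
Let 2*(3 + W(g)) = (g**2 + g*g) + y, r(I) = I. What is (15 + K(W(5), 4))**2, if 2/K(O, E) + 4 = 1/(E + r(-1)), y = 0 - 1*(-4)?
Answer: 25281/121 ≈ 208.93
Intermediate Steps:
y = 4 (y = 0 + 4 = 4)
W(g) = -1 + g**2 (W(g) = -3 + ((g**2 + g*g) + 4)/2 = -3 + ((g**2 + g**2) + 4)/2 = -3 + (2*g**2 + 4)/2 = -3 + (4 + 2*g**2)/2 = -3 + (2 + g**2) = -1 + g**2)
K(O, E) = 2/(-4 + 1/(-1 + E)) (K(O, E) = 2/(-4 + 1/(E - 1)) = 2/(-4 + 1/(-1 + E)))
(15 + K(W(5), 4))**2 = (15 + 2*(1 - 1*4)/(-5 + 4*4))**2 = (15 + 2*(1 - 4)/(-5 + 16))**2 = (15 + 2*(-3)/11)**2 = (15 + 2*(1/11)*(-3))**2 = (15 - 6/11)**2 = (159/11)**2 = 25281/121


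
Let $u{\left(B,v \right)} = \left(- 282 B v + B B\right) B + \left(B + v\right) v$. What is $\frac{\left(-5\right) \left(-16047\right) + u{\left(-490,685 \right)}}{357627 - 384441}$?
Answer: $\frac{23248776095}{13407} \approx 1.7341 \cdot 10^{6}$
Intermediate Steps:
$u{\left(B,v \right)} = B \left(B^{2} - 282 B v\right) + v \left(B + v\right)$ ($u{\left(B,v \right)} = \left(- 282 B v + B^{2}\right) B + v \left(B + v\right) = \left(B^{2} - 282 B v\right) B + v \left(B + v\right) = B \left(B^{2} - 282 B v\right) + v \left(B + v\right)$)
$\frac{\left(-5\right) \left(-16047\right) + u{\left(-490,685 \right)}}{357627 - 384441} = \frac{\left(-5\right) \left(-16047\right) + \left(\left(-490\right)^{3} + 685^{2} - 335650 - 193170 \left(-490\right)^{2}\right)}{357627 - 384441} = \frac{80235 - \left(117515425 + 46380117000\right)}{-26814} = \left(80235 - 46497632425\right) \left(- \frac{1}{26814}\right) = \left(-46497552190\right) \left(- \frac{1}{26814}\right) = \frac{23248776095}{13407}$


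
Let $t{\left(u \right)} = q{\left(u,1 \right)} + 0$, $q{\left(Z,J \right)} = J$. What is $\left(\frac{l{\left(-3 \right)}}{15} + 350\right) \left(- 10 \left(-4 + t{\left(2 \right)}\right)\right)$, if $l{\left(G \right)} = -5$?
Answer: $10490$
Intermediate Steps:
$t{\left(u \right)} = 1$ ($t{\left(u \right)} = 1 + 0 = 1$)
$\left(\frac{l{\left(-3 \right)}}{15} + 350\right) \left(- 10 \left(-4 + t{\left(2 \right)}\right)\right) = \left(\frac{1}{15} \left(-5\right) + 350\right) \left(- 10 \left(-4 + 1\right)\right) = \left(\frac{1}{15} \left(-5\right) + 350\right) \left(\left(-10\right) \left(-3\right)\right) = \left(- \frac{1}{3} + 350\right) 30 = \frac{1049}{3} \cdot 30 = 10490$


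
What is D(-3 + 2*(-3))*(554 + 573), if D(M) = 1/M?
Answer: -1127/9 ≈ -125.22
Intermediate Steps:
D(-3 + 2*(-3))*(554 + 573) = (554 + 573)/(-3 + 2*(-3)) = 1127/(-3 - 6) = 1127/(-9) = -1/9*1127 = -1127/9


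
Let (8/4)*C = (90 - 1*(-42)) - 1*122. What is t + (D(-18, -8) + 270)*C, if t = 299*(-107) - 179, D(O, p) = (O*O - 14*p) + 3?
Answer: -28627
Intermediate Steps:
D(O, p) = 3 + O**2 - 14*p (D(O, p) = (O**2 - 14*p) + 3 = 3 + O**2 - 14*p)
t = -32172 (t = -31993 - 179 = -32172)
C = 5 (C = ((90 - 1*(-42)) - 1*122)/2 = ((90 + 42) - 122)/2 = (132 - 122)/2 = (1/2)*10 = 5)
t + (D(-18, -8) + 270)*C = -32172 + ((3 + (-18)**2 - 14*(-8)) + 270)*5 = -32172 + ((3 + 324 + 112) + 270)*5 = -32172 + (439 + 270)*5 = -32172 + 709*5 = -32172 + 3545 = -28627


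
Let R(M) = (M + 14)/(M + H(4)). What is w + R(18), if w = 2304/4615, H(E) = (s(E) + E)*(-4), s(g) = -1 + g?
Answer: -12464/4615 ≈ -2.7008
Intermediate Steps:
H(E) = 4 - 8*E (H(E) = ((-1 + E) + E)*(-4) = (-1 + 2*E)*(-4) = 4 - 8*E)
w = 2304/4615 (w = 2304*(1/4615) = 2304/4615 ≈ 0.49924)
R(M) = (14 + M)/(-28 + M) (R(M) = (M + 14)/(M + (4 - 8*4)) = (14 + M)/(M + (4 - 32)) = (14 + M)/(M - 28) = (14 + M)/(-28 + M))
w + R(18) = 2304/4615 + (14 + 18)/(-28 + 18) = 2304/4615 + 32/(-10) = 2304/4615 - 1/10*32 = 2304/4615 - 16/5 = -12464/4615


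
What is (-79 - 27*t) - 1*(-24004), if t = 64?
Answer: 22197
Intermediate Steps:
(-79 - 27*t) - 1*(-24004) = (-79 - 27*64) - 1*(-24004) = (-79 - 1728) + 24004 = -1807 + 24004 = 22197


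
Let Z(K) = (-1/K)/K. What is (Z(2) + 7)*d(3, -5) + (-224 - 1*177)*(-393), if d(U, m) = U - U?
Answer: 157593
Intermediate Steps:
d(U, m) = 0
Z(K) = -1/K**2
(Z(2) + 7)*d(3, -5) + (-224 - 1*177)*(-393) = (-1/2**2 + 7)*0 + (-224 - 1*177)*(-393) = (-1*1/4 + 7)*0 + (-224 - 177)*(-393) = (-1/4 + 7)*0 - 401*(-393) = (27/4)*0 + 157593 = 0 + 157593 = 157593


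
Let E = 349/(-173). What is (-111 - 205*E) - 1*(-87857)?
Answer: 15251603/173 ≈ 88160.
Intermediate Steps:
E = -349/173 (E = 349*(-1/173) = -349/173 ≈ -2.0173)
(-111 - 205*E) - 1*(-87857) = (-111 - 205*(-349/173)) - 1*(-87857) = (-111 + 71545/173) + 87857 = 52342/173 + 87857 = 15251603/173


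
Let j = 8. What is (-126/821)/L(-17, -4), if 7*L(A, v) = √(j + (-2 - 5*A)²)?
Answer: -294*√57/171589 ≈ -0.012936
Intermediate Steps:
L(A, v) = √(8 + (-2 - 5*A)²)/7
(-126/821)/L(-17, -4) = (-126/821)/((√(8 + (2 + 5*(-17))²)/7)) = (-126*1/821)/((√(8 + (2 - 85)²)/7)) = -126*7/√(8 + (-83)²)/821 = -126*7/√(8 + 6889)/821 = -126*7*√57/627/821 = -294*√57/171589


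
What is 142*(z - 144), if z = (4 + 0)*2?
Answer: -19312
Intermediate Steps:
z = 8 (z = 4*2 = 8)
142*(z - 144) = 142*(8 - 144) = 142*(-136) = -19312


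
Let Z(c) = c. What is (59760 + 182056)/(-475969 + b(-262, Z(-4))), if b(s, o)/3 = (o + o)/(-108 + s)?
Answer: -44735960/88054253 ≈ -0.50805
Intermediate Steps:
b(s, o) = 6*o/(-108 + s) (b(s, o) = 3*((o + o)/(-108 + s)) = 3*((2*o)/(-108 + s)) = 3*(2*o/(-108 + s)) = 6*o/(-108 + s))
(59760 + 182056)/(-475969 + b(-262, Z(-4))) = (59760 + 182056)/(-475969 + 6*(-4)/(-108 - 262)) = 241816/(-475969 + 6*(-4)/(-370)) = 241816/(-475969 + 6*(-4)*(-1/370)) = 241816/(-475969 + 12/185) = 241816/(-88054253/185) = 241816*(-185/88054253) = -44735960/88054253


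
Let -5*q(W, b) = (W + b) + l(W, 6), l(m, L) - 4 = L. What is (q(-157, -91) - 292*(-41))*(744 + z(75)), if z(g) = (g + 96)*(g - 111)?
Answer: -325250376/5 ≈ -6.5050e+7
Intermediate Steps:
z(g) = (-111 + g)*(96 + g) (z(g) = (96 + g)*(-111 + g) = (-111 + g)*(96 + g))
l(m, L) = 4 + L
q(W, b) = -2 - W/5 - b/5 (q(W, b) = -((W + b) + (4 + 6))/5 = -((W + b) + 10)/5 = -(10 + W + b)/5 = -2 - W/5 - b/5)
(q(-157, -91) - 292*(-41))*(744 + z(75)) = ((-2 - 1/5*(-157) - 1/5*(-91)) - 292*(-41))*(744 + (-10656 + 75**2 - 15*75)) = ((-2 + 157/5 + 91/5) + 11972)*(744 + (-10656 + 5625 - 1125)) = (238/5 + 11972)*(744 - 6156) = (60098/5)*(-5412) = -325250376/5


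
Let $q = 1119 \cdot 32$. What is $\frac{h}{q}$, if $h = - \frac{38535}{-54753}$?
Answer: $\frac{12845}{653531808} \approx 1.9655 \cdot 10^{-5}$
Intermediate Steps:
$q = 35808$
$h = \frac{12845}{18251}$ ($h = \left(-38535\right) \left(- \frac{1}{54753}\right) = \frac{12845}{18251} \approx 0.7038$)
$\frac{h}{q} = \frac{12845}{18251 \cdot 35808} = \frac{12845}{18251} \cdot \frac{1}{35808} = \frac{12845}{653531808}$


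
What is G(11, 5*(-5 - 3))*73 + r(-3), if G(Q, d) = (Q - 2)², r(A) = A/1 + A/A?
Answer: 5911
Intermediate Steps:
r(A) = 1 + A (r(A) = A*1 + 1 = A + 1 = 1 + A)
G(Q, d) = (-2 + Q)²
G(11, 5*(-5 - 3))*73 + r(-3) = (-2 + 11)²*73 + (1 - 3) = 9²*73 - 2 = 81*73 - 2 = 5913 - 2 = 5911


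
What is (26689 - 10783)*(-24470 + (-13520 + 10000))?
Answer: -445208940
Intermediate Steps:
(26689 - 10783)*(-24470 + (-13520 + 10000)) = 15906*(-24470 - 3520) = 15906*(-27990) = -445208940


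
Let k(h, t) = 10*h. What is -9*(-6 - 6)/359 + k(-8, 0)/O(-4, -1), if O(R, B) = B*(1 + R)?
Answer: -28396/1077 ≈ -26.366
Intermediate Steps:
-9*(-6 - 6)/359 + k(-8, 0)/O(-4, -1) = -9*(-6 - 6)/359 + (10*(-8))/((-(1 - 4))) = -9*(-12)*(1/359) - 80/((-1*(-3))) = 108*(1/359) - 80/3 = 108/359 - 80*1/3 = 108/359 - 80/3 = -28396/1077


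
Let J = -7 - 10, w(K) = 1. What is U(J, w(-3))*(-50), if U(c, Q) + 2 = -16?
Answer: 900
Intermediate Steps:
J = -17
U(c, Q) = -18 (U(c, Q) = -2 - 16 = -18)
U(J, w(-3))*(-50) = -18*(-50) = 900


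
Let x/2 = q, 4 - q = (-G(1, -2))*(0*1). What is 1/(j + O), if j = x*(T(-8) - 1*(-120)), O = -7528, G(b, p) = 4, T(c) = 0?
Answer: -1/6568 ≈ -0.00015225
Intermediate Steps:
q = 4 (q = 4 - (-1*4)*0*1 = 4 - (-4)*0 = 4 - 1*0 = 4 + 0 = 4)
x = 8 (x = 2*4 = 8)
j = 960 (j = 8*(0 - 1*(-120)) = 8*(0 + 120) = 8*120 = 960)
1/(j + O) = 1/(960 - 7528) = 1/(-6568) = -1/6568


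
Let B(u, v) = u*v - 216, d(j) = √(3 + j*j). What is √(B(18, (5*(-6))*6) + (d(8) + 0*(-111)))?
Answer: √(-3456 + √67) ≈ 58.718*I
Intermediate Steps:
d(j) = √(3 + j²)
B(u, v) = -216 + u*v
√(B(18, (5*(-6))*6) + (d(8) + 0*(-111))) = √((-216 + 18*((5*(-6))*6)) + (√(3 + 8²) + 0*(-111))) = √((-216 + 18*(-30*6)) + (√(3 + 64) + 0)) = √((-216 + 18*(-180)) + (√67 + 0)) = √((-216 - 3240) + √67) = √(-3456 + √67)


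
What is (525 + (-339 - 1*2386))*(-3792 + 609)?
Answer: 7002600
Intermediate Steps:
(525 + (-339 - 1*2386))*(-3792 + 609) = (525 + (-339 - 2386))*(-3183) = (525 - 2725)*(-3183) = -2200*(-3183) = 7002600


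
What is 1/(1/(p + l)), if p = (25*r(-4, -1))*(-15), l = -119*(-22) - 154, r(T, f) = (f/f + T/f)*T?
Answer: 9964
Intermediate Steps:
r(T, f) = T*(1 + T/f) (r(T, f) = (1 + T/f)*T = T*(1 + T/f))
l = 2464 (l = 2618 - 154 = 2464)
p = 7500 (p = (25*(-4*(-4 - 1)/(-1)))*(-15) = (25*(-4*(-1)*(-5)))*(-15) = (25*(-20))*(-15) = -500*(-15) = 7500)
1/(1/(p + l)) = 1/(1/(7500 + 2464)) = 1/(1/9964) = 9964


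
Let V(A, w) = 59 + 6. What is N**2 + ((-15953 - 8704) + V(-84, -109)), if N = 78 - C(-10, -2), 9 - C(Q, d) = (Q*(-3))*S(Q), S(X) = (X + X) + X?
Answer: 665969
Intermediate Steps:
S(X) = 3*X (S(X) = 2*X + X = 3*X)
C(Q, d) = 9 + 9*Q**2 (C(Q, d) = 9 - Q*(-3)*3*Q = 9 - (-3*Q)*3*Q = 9 - (-9)*Q**2 = 9 + 9*Q**2)
V(A, w) = 65
N = -831 (N = 78 - (9 + 9*(-10)**2) = 78 - (9 + 9*100) = 78 - (9 + 900) = 78 - 1*909 = 78 - 909 = -831)
N**2 + ((-15953 - 8704) + V(-84, -109)) = (-831)**2 + ((-15953 - 8704) + 65) = 690561 + (-24657 + 65) = 690561 - 24592 = 665969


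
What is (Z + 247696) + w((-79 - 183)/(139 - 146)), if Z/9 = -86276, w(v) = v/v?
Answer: -528787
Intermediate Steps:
w(v) = 1
Z = -776484 (Z = 9*(-86276) = -776484)
(Z + 247696) + w((-79 - 183)/(139 - 146)) = (-776484 + 247696) + 1 = -528788 + 1 = -528787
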